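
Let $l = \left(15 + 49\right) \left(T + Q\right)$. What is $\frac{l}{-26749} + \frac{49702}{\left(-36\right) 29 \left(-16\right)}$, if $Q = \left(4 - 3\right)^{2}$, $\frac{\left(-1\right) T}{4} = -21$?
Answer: $\frac{619304519}{223407648} \approx 2.7721$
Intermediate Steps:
$T = 84$ ($T = \left(-4\right) \left(-21\right) = 84$)
$Q = 1$ ($Q = 1^{2} = 1$)
$l = 5440$ ($l = \left(15 + 49\right) \left(84 + 1\right) = 64 \cdot 85 = 5440$)
$\frac{l}{-26749} + \frac{49702}{\left(-36\right) 29 \left(-16\right)} = \frac{5440}{-26749} + \frac{49702}{\left(-36\right) 29 \left(-16\right)} = 5440 \left(- \frac{1}{26749}\right) + \frac{49702}{\left(-1044\right) \left(-16\right)} = - \frac{5440}{26749} + \frac{49702}{16704} = - \frac{5440}{26749} + 49702 \cdot \frac{1}{16704} = - \frac{5440}{26749} + \frac{24851}{8352} = \frac{619304519}{223407648}$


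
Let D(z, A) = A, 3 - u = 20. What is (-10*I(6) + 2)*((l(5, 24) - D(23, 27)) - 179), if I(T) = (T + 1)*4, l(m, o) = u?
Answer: 61994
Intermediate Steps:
u = -17 (u = 3 - 1*20 = 3 - 20 = -17)
l(m, o) = -17
I(T) = 4 + 4*T (I(T) = (1 + T)*4 = 4 + 4*T)
(-10*I(6) + 2)*((l(5, 24) - D(23, 27)) - 179) = (-10*(4 + 4*6) + 2)*((-17 - 1*27) - 179) = (-10*(4 + 24) + 2)*((-17 - 27) - 179) = (-10*28 + 2)*(-44 - 179) = (-280 + 2)*(-223) = -278*(-223) = 61994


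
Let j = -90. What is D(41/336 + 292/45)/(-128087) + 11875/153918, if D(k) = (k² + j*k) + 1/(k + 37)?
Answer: 498112790495258192111/6115172966091209260800 ≈ 0.081455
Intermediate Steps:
D(k) = k² + 1/(37 + k) - 90*k (D(k) = (k² - 90*k) + 1/(k + 37) = (k² - 90*k) + 1/(37 + k) = k² + 1/(37 + k) - 90*k)
D(41/336 + 292/45)/(-128087) + 11875/153918 = ((1 + (41/336 + 292/45)³ - 3330*(41/336 + 292/45) - 53*(41/336 + 292/45)²)/(37 + (41/336 + 292/45)))/(-128087) + 11875/153918 = ((1 + (41*(1/336) + 292*(1/45))³ - 3330*(41*(1/336) + 292*(1/45)) - 53*(41*(1/336) + 292*(1/45))²)/(37 + (41*(1/336) + 292*(1/45))))*(-1/128087) + 11875*(1/153918) = ((1 + (41/336 + 292/45)³ - 3330*(41/336 + 292/45) - 53*(41/336 + 292/45)²)/(37 + (41/336 + 292/45)))*(-1/128087) + 11875/153918 = ((1 + (33319/5040)³ - 3330*33319/5040 - 53*(33319/5040)²)/(37 + 33319/5040))*(-1/128087) + 11875/153918 = ((1 + 36989279800759/128024064000 - 1232803/56 - 53*1110155761/25401600)/(219799/5040))*(-1/128087) + 11875/153918 = (5040*(1 + 36989279800759/128024064000 - 1232803/56 - 58838255333/25401600)/219799)*(-1/128087) + 11875/153918 = ((5040/219799)*(-3077792684645561/128024064000))*(-1/128087) + 11875/153918 = -3077792684645561/5583246278400*(-1/128087) + 11875/153918 = 3077792684645561/715141266061420800 + 11875/153918 = 498112790495258192111/6115172966091209260800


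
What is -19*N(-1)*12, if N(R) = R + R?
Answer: 456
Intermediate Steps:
N(R) = 2*R
-19*N(-1)*12 = -38*(-1)*12 = -19*(-2)*12 = 38*12 = 456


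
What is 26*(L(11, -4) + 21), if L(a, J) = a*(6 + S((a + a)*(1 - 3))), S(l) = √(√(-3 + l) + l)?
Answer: 2262 + 286*√(-44 + I*√47) ≈ 2409.4 + 1902.8*I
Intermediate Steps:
S(l) = √(l + √(-3 + l))
L(a, J) = a*(6 + √(√(-3 - 4*a) - 4*a)) (L(a, J) = a*(6 + √((a + a)*(1 - 3) + √(-3 + (a + a)*(1 - 3)))) = a*(6 + √((2*a)*(-2) + √(-3 + (2*a)*(-2)))) = a*(6 + √(-4*a + √(-3 - 4*a))) = a*(6 + √(√(-3 - 4*a) - 4*a)))
26*(L(11, -4) + 21) = 26*(11*(6 + √(√(-3 - 4*11) - 4*11)) + 21) = 26*(11*(6 + √(√(-3 - 44) - 44)) + 21) = 26*(11*(6 + √(√(-47) - 44)) + 21) = 26*(11*(6 + √(I*√47 - 44)) + 21) = 26*(11*(6 + √(-44 + I*√47)) + 21) = 26*((66 + 11*√(-44 + I*√47)) + 21) = 26*(87 + 11*√(-44 + I*√47)) = 2262 + 286*√(-44 + I*√47)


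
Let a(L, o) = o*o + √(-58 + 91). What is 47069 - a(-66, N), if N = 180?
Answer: 14669 - √33 ≈ 14663.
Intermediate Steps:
a(L, o) = √33 + o² (a(L, o) = o² + √33 = √33 + o²)
47069 - a(-66, N) = 47069 - (√33 + 180²) = 47069 - (√33 + 32400) = 47069 - (32400 + √33) = 47069 + (-32400 - √33) = 14669 - √33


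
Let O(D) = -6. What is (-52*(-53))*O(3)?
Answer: -16536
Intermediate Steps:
(-52*(-53))*O(3) = -52*(-53)*(-6) = 2756*(-6) = -16536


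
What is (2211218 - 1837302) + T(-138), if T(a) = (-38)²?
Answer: 375360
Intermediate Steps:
T(a) = 1444
(2211218 - 1837302) + T(-138) = (2211218 - 1837302) + 1444 = 373916 + 1444 = 375360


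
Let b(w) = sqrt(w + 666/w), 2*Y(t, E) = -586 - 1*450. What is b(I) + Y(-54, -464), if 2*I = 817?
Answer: -518 + sqrt(1095030002)/1634 ≈ -497.75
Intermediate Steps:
I = 817/2 (I = (1/2)*817 = 817/2 ≈ 408.50)
Y(t, E) = -518 (Y(t, E) = (-586 - 1*450)/2 = (-586 - 450)/2 = (1/2)*(-1036) = -518)
b(I) + Y(-54, -464) = sqrt(817/2 + 666/(817/2)) - 518 = sqrt(817/2 + 666*(2/817)) - 518 = sqrt(817/2 + 1332/817) - 518 = sqrt(670153/1634) - 518 = sqrt(1095030002)/1634 - 518 = -518 + sqrt(1095030002)/1634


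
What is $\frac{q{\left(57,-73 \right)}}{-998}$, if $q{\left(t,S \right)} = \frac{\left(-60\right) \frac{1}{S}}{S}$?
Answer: $\frac{30}{2659171} \approx 1.1282 \cdot 10^{-5}$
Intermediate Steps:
$q{\left(t,S \right)} = - \frac{60}{S^{2}}$
$\frac{q{\left(57,-73 \right)}}{-998} = \frac{\left(-60\right) \frac{1}{5329}}{-998} = \left(-60\right) \frac{1}{5329} \left(- \frac{1}{998}\right) = \left(- \frac{60}{5329}\right) \left(- \frac{1}{998}\right) = \frac{30}{2659171}$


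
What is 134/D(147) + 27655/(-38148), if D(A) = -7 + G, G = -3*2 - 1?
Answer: -2749501/267036 ≈ -10.296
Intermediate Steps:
G = -7 (G = -6 - 1 = -7)
D(A) = -14 (D(A) = -7 - 7 = -14)
134/D(147) + 27655/(-38148) = 134/(-14) + 27655/(-38148) = 134*(-1/14) + 27655*(-1/38148) = -67/7 - 27655/38148 = -2749501/267036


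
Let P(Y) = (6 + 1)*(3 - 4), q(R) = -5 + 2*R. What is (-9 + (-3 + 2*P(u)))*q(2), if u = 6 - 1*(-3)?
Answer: 26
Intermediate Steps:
u = 9 (u = 6 + 3 = 9)
P(Y) = -7 (P(Y) = 7*(-1) = -7)
(-9 + (-3 + 2*P(u)))*q(2) = (-9 + (-3 + 2*(-7)))*(-5 + 2*2) = (-9 + (-3 - 14))*(-5 + 4) = (-9 - 17)*(-1) = -26*(-1) = 26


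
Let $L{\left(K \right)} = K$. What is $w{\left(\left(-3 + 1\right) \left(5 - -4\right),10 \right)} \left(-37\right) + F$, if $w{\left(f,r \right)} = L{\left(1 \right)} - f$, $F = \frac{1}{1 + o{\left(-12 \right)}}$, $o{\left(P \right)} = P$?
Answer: $- \frac{7734}{11} \approx -703.09$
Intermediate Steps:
$F = - \frac{1}{11}$ ($F = \frac{1}{1 - 12} = \frac{1}{-11} = - \frac{1}{11} \approx -0.090909$)
$w{\left(f,r \right)} = 1 - f$
$w{\left(\left(-3 + 1\right) \left(5 - -4\right),10 \right)} \left(-37\right) + F = \left(1 - \left(-3 + 1\right) \left(5 - -4\right)\right) \left(-37\right) - \frac{1}{11} = \left(1 - - 2 \left(5 + 4\right)\right) \left(-37\right) - \frac{1}{11} = \left(1 - \left(-2\right) 9\right) \left(-37\right) - \frac{1}{11} = \left(1 - -18\right) \left(-37\right) - \frac{1}{11} = \left(1 + 18\right) \left(-37\right) - \frac{1}{11} = 19 \left(-37\right) - \frac{1}{11} = -703 - \frac{1}{11} = - \frac{7734}{11}$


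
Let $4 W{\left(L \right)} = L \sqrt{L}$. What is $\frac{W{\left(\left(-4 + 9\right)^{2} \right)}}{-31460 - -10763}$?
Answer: $- \frac{125}{82788} \approx -0.0015099$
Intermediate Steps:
$W{\left(L \right)} = \frac{L^{\frac{3}{2}}}{4}$ ($W{\left(L \right)} = \frac{L \sqrt{L}}{4} = \frac{L^{\frac{3}{2}}}{4}$)
$\frac{W{\left(\left(-4 + 9\right)^{2} \right)}}{-31460 - -10763} = \frac{\frac{1}{4} \left(\left(-4 + 9\right)^{2}\right)^{\frac{3}{2}}}{-31460 - -10763} = \frac{\frac{1}{4} \left(5^{2}\right)^{\frac{3}{2}}}{-31460 + 10763} = \frac{\frac{1}{4} \cdot 25^{\frac{3}{2}}}{-20697} = \frac{1}{4} \cdot 125 \left(- \frac{1}{20697}\right) = \frac{125}{4} \left(- \frac{1}{20697}\right) = - \frac{125}{82788}$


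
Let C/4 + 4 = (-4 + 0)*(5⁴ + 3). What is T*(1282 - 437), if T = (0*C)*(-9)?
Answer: 0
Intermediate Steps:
C = -10064 (C = -16 + 4*((-4 + 0)*(5⁴ + 3)) = -16 + 4*(-4*(625 + 3)) = -16 + 4*(-4*628) = -16 + 4*(-2512) = -16 - 10048 = -10064)
T = 0 (T = (0*(-10064))*(-9) = 0*(-9) = 0)
T*(1282 - 437) = 0*(1282 - 437) = 0*845 = 0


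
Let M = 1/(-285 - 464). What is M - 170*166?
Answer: -21136781/749 ≈ -28220.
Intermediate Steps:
M = -1/749 (M = 1/(-749) = -1/749 ≈ -0.0013351)
M - 170*166 = -1/749 - 170*166 = -1/749 - 28220 = -21136781/749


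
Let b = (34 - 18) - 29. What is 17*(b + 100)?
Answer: 1479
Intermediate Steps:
b = -13 (b = 16 - 29 = -13)
17*(b + 100) = 17*(-13 + 100) = 17*87 = 1479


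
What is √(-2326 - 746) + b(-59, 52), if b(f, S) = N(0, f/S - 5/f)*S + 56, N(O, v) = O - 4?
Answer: -152 + 32*I*√3 ≈ -152.0 + 55.426*I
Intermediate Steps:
N(O, v) = -4 + O
b(f, S) = 56 - 4*S (b(f, S) = (-4 + 0)*S + 56 = -4*S + 56 = 56 - 4*S)
√(-2326 - 746) + b(-59, 52) = √(-2326 - 746) + (56 - 4*52) = √(-3072) + (56 - 208) = 32*I*√3 - 152 = -152 + 32*I*√3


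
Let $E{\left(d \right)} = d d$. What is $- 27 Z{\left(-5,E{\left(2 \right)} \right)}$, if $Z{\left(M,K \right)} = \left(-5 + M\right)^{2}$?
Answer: $-2700$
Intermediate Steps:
$E{\left(d \right)} = d^{2}$
$- 27 Z{\left(-5,E{\left(2 \right)} \right)} = - 27 \left(-5 - 5\right)^{2} = - 27 \left(-10\right)^{2} = \left(-27\right) 100 = -2700$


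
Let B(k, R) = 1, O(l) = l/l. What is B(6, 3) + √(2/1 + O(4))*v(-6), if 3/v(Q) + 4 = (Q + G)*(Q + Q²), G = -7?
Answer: 1 - 3*√3/394 ≈ 0.98681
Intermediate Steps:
O(l) = 1
v(Q) = 3/(-4 + (-7 + Q)*(Q + Q²)) (v(Q) = 3/(-4 + (Q - 7)*(Q + Q²)) = 3/(-4 + (-7 + Q)*(Q + Q²)))
B(6, 3) + √(2/1 + O(4))*v(-6) = 1 + √(2/1 + 1)*(3/(-4 + (-6)³ - 7*(-6) - 6*(-6)²)) = 1 + √(2*1 + 1)*(3/(-4 - 216 + 42 - 6*36)) = 1 + √(2 + 1)*(3/(-4 - 216 + 42 - 216)) = 1 + √3*(3/(-394)) = 1 + √3*(3*(-1/394)) = 1 + √3*(-3/394) = 1 - 3*√3/394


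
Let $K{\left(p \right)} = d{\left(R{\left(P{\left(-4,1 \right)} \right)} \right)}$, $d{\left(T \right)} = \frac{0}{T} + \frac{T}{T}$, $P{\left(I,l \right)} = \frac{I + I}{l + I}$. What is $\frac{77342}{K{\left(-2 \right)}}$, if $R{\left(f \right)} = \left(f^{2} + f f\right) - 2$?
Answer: $77342$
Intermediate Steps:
$P{\left(I,l \right)} = \frac{2 I}{I + l}$
$R{\left(f \right)} = -2 + 2 f^{2}$ ($R{\left(f \right)} = \left(f^{2} + f^{2}\right) - 2 = 2 f^{2} - 2 = -2 + 2 f^{2}$)
$d{\left(T \right)} = 1$ ($d{\left(T \right)} = 0 + 1 = 1$)
$K{\left(p \right)} = 1$
$\frac{77342}{K{\left(-2 \right)}} = \frac{77342}{1} = 77342 \cdot 1 = 77342$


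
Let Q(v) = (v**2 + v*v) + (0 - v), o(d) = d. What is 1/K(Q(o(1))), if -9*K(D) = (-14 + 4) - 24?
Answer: 9/34 ≈ 0.26471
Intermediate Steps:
Q(v) = -v + 2*v**2 (Q(v) = (v**2 + v**2) - v = 2*v**2 - v = -v + 2*v**2)
K(D) = 34/9 (K(D) = -((-14 + 4) - 24)/9 = -(-10 - 24)/9 = -1/9*(-34) = 34/9)
1/K(Q(o(1))) = 1/(34/9) = 9/34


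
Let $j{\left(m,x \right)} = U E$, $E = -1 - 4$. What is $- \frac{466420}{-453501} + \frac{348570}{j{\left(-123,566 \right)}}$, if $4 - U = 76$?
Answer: $\frac{1758275053}{1814004} \approx 969.28$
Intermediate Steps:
$E = -5$ ($E = -1 - 4 = -5$)
$U = -72$ ($U = 4 - 76 = -72$)
$j{\left(m,x \right)} = 360$ ($j{\left(m,x \right)} = \left(-72\right) \left(-5\right) = 360$)
$- \frac{466420}{-453501} + \frac{348570}{j{\left(-123,566 \right)}} = - \frac{466420}{-453501} + \frac{348570}{360} = \left(-466420\right) \left(- \frac{1}{453501}\right) + 348570 \cdot \frac{1}{360} = \frac{466420}{453501} + \frac{3873}{4} = \frac{1758275053}{1814004}$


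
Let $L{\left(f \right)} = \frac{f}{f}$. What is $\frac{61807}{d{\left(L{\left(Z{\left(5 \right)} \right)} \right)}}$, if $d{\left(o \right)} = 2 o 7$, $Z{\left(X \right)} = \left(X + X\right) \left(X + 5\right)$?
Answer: $\frac{61807}{14} \approx 4414.8$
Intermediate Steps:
$Z{\left(X \right)} = 2 X \left(5 + X\right)$
$L{\left(f \right)} = 1$
$d{\left(o \right)} = 14 o$
$\frac{61807}{d{\left(L{\left(Z{\left(5 \right)} \right)} \right)}} = \frac{61807}{14 \cdot 1} = \frac{61807}{14}$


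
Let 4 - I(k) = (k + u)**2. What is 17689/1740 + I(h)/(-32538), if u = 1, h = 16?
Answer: 3310693/325380 ≈ 10.175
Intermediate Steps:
I(k) = 4 - (1 + k)**2 (I(k) = 4 - (k + 1)**2 = 4 - (1 + k)**2)
17689/1740 + I(h)/(-32538) = 17689/1740 + (4 - (1 + 16)**2)/(-32538) = 17689*(1/1740) + (4 - 1*17**2)*(-1/32538) = 17689/1740 + (4 - 1*289)*(-1/32538) = 17689/1740 + (4 - 289)*(-1/32538) = 17689/1740 - 285*(-1/32538) = 17689/1740 + 95/10846 = 3310693/325380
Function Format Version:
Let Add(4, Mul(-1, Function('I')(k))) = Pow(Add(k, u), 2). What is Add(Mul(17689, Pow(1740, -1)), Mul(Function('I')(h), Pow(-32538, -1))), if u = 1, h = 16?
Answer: Rational(3310693, 325380) ≈ 10.175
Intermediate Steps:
Function('I')(k) = Add(4, Mul(-1, Pow(Add(1, k), 2))) (Function('I')(k) = Add(4, Mul(-1, Pow(Add(k, 1), 2))) = Add(4, Mul(-1, Pow(Add(1, k), 2))))
Add(Mul(17689, Pow(1740, -1)), Mul(Function('I')(h), Pow(-32538, -1))) = Add(Mul(17689, Pow(1740, -1)), Mul(Add(4, Mul(-1, Pow(Add(1, 16), 2))), Pow(-32538, -1))) = Add(Mul(17689, Rational(1, 1740)), Mul(Add(4, Mul(-1, Pow(17, 2))), Rational(-1, 32538))) = Add(Rational(17689, 1740), Mul(Add(4, Mul(-1, 289)), Rational(-1, 32538))) = Add(Rational(17689, 1740), Mul(Add(4, -289), Rational(-1, 32538))) = Add(Rational(17689, 1740), Mul(-285, Rational(-1, 32538))) = Add(Rational(17689, 1740), Rational(95, 10846)) = Rational(3310693, 325380)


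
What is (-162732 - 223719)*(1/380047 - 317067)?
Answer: 46567485452456748/380047 ≈ 1.2253e+11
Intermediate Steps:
(-162732 - 223719)*(1/380047 - 317067) = -386451*(1/380047 - 317067) = -386451*(-120500362148/380047) = 46567485452456748/380047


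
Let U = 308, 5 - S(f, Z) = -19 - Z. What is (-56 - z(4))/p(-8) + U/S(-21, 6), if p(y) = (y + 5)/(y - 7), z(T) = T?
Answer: -4346/15 ≈ -289.73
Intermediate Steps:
S(f, Z) = 24 + Z (S(f, Z) = 5 - (-19 - Z) = 5 + (19 + Z) = 24 + Z)
p(y) = (5 + y)/(-7 + y)
(-56 - z(4))/p(-8) + U/S(-21, 6) = (-56 - 1*4)/(((5 - 8)/(-7 - 8))) + 308/(24 + 6) = (-56 - 4)/((-3/(-15))) + 308/30 = -60/((-1/15*(-3))) + 308*(1/30) = -60/1/5 + 154/15 = -60*5 + 154/15 = -300 + 154/15 = -4346/15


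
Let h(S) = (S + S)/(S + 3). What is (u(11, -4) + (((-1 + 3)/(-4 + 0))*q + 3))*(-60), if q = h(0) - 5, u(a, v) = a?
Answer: -990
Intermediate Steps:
h(S) = 2*S/(3 + S) (h(S) = (2*S)/(3 + S) = 2*S/(3 + S))
q = -5 (q = 2*0/(3 + 0) - 5 = 2*0/3 - 5 = 2*0*(⅓) - 5 = 0 - 5 = -5)
(u(11, -4) + (((-1 + 3)/(-4 + 0))*q + 3))*(-60) = (11 + (((-1 + 3)/(-4 + 0))*(-5) + 3))*(-60) = (11 + ((2/(-4))*(-5) + 3))*(-60) = (11 + ((2*(-¼))*(-5) + 3))*(-60) = (11 + (-½*(-5) + 3))*(-60) = (11 + (5/2 + 3))*(-60) = (11 + 11/2)*(-60) = (33/2)*(-60) = -990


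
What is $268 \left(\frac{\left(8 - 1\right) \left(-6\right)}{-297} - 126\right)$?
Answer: $- \frac{3339280}{99} \approx -33730.0$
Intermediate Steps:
$268 \left(\frac{\left(8 - 1\right) \left(-6\right)}{-297} - 126\right) = 268 \left(7 \left(-6\right) \left(- \frac{1}{297}\right) - 126\right) = 268 \left(\left(-42\right) \left(- \frac{1}{297}\right) - 126\right) = 268 \left(\frac{14}{99} - 126\right) = 268 \left(- \frac{12460}{99}\right) = - \frac{3339280}{99}$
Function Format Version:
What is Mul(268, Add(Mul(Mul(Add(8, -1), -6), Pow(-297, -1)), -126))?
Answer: Rational(-3339280, 99) ≈ -33730.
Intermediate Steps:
Mul(268, Add(Mul(Mul(Add(8, -1), -6), Pow(-297, -1)), -126)) = Mul(268, Add(Mul(Mul(7, -6), Rational(-1, 297)), -126)) = Mul(268, Add(Mul(-42, Rational(-1, 297)), -126)) = Mul(268, Add(Rational(14, 99), -126)) = Mul(268, Rational(-12460, 99)) = Rational(-3339280, 99)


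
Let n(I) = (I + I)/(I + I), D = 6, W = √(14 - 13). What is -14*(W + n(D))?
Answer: -28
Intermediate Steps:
W = 1 (W = √1 = 1)
n(I) = 1 (n(I) = (2*I)/((2*I)) = (2*I)*(1/(2*I)) = 1)
-14*(W + n(D)) = -14*(1 + 1) = -14*2 = -28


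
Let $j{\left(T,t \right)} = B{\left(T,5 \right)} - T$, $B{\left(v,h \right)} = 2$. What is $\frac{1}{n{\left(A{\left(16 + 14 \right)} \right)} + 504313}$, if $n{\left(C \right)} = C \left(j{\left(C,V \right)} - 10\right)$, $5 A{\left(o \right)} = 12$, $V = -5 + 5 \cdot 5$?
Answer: $\frac{25}{12607201} \approx 1.983 \cdot 10^{-6}$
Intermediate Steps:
$V = 20$ ($V = -5 + 25 = 20$)
$j{\left(T,t \right)} = 2 - T$
$A{\left(o \right)} = \frac{12}{5}$ ($A{\left(o \right)} = \frac{1}{5} \cdot 12 = \frac{12}{5}$)
$n{\left(C \right)} = C \left(-8 - C\right)$ ($n{\left(C \right)} = C \left(\left(2 - C\right) - 10\right) = C \left(-8 - C\right)$)
$\frac{1}{n{\left(A{\left(16 + 14 \right)} \right)} + 504313} = \frac{1}{\left(-1\right) \frac{12}{5} \left(8 + \frac{12}{5}\right) + 504313} = \frac{1}{\left(-1\right) \frac{12}{5} \cdot \frac{52}{5} + 504313} = \frac{1}{- \frac{624}{25} + 504313} = \frac{1}{\frac{12607201}{25}} = \frac{25}{12607201}$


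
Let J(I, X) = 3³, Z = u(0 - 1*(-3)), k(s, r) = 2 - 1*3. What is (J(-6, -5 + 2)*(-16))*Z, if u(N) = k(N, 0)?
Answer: 432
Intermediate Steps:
k(s, r) = -1 (k(s, r) = 2 - 3 = -1)
u(N) = -1
Z = -1
J(I, X) = 27
(J(-6, -5 + 2)*(-16))*Z = (27*(-16))*(-1) = -432*(-1) = 432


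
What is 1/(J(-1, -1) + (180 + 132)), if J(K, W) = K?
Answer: 1/311 ≈ 0.0032154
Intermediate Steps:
1/(J(-1, -1) + (180 + 132)) = 1/(-1 + (180 + 132)) = 1/(-1 + 312) = 1/311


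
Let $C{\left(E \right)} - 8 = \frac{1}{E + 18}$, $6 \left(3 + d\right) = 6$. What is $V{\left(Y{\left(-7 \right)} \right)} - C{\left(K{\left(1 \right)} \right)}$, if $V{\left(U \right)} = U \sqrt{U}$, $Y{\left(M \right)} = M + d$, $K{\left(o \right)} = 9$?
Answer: $- \frac{217}{27} - 27 i \approx -8.037 - 27.0 i$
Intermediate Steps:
$d = -2$ ($d = -3 + \frac{1}{6} \cdot 6 = -3 + 1 = -2$)
$Y{\left(M \right)} = -2 + M$ ($Y{\left(M \right)} = M - 2 = -2 + M$)
$V{\left(U \right)} = U^{\frac{3}{2}}$
$C{\left(E \right)} = 8 + \frac{1}{18 + E}$ ($C{\left(E \right)} = 8 + \frac{1}{E + 18} = 8 + \frac{1}{18 + E}$)
$V{\left(Y{\left(-7 \right)} \right)} - C{\left(K{\left(1 \right)} \right)} = \left(-2 - 7\right)^{\frac{3}{2}} - \frac{145 + 8 \cdot 9}{18 + 9} = \left(-9\right)^{\frac{3}{2}} - \frac{145 + 72}{27} = - 27 i - \frac{1}{27} \cdot 217 = - 27 i - \frac{217}{27} = - \frac{217}{27} - 27 i$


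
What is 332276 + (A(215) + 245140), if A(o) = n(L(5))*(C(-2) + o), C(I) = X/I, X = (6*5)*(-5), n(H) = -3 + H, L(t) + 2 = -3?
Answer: 575096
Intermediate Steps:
L(t) = -5 (L(t) = -2 - 3 = -5)
X = -150 (X = 30*(-5) = -150)
C(I) = -150/I
A(o) = -600 - 8*o (A(o) = (-3 - 5)*(-150/(-2) + o) = -8*(-150*(-½) + o) = -8*(75 + o) = -600 - 8*o)
332276 + (A(215) + 245140) = 332276 + ((-600 - 8*215) + 245140) = 332276 + ((-600 - 1720) + 245140) = 332276 + (-2320 + 245140) = 332276 + 242820 = 575096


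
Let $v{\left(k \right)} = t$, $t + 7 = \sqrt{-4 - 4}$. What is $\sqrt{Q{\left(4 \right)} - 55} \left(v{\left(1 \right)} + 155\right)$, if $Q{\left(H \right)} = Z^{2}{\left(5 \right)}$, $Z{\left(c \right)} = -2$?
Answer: $- 2 \sqrt{102} + 148 i \sqrt{51} \approx -20.199 + 1056.9 i$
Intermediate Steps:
$Q{\left(H \right)} = 4$ ($Q{\left(H \right)} = \left(-2\right)^{2} = 4$)
$t = -7 + 2 i \sqrt{2}$ ($t = -7 + \sqrt{-4 - 4} = -7 + \sqrt{-8} = -7 + 2 i \sqrt{2} \approx -7.0 + 2.8284 i$)
$v{\left(k \right)} = -7 + 2 i \sqrt{2}$
$\sqrt{Q{\left(4 \right)} - 55} \left(v{\left(1 \right)} + 155\right) = \sqrt{4 - 55} \left(\left(-7 + 2 i \sqrt{2}\right) + 155\right) = \sqrt{-51} \left(148 + 2 i \sqrt{2}\right) = i \sqrt{51} \left(148 + 2 i \sqrt{2}\right)$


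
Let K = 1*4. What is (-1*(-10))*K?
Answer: 40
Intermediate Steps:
K = 4
(-1*(-10))*K = -1*(-10)*4 = 10*4 = 40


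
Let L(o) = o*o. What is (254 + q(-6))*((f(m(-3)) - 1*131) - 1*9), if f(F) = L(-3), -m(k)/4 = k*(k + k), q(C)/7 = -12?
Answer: -22270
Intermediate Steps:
q(C) = -84 (q(C) = 7*(-12) = -84)
m(k) = -8*k**2 (m(k) = -4*k*(k + k) = -4*k*2*k = -8*k**2)
L(o) = o**2
f(F) = 9 (f(F) = (-3)**2 = 9)
(254 + q(-6))*((f(m(-3)) - 1*131) - 1*9) = (254 - 84)*((9 - 1*131) - 1*9) = 170*((9 - 131) - 9) = 170*(-122 - 9) = 170*(-131) = -22270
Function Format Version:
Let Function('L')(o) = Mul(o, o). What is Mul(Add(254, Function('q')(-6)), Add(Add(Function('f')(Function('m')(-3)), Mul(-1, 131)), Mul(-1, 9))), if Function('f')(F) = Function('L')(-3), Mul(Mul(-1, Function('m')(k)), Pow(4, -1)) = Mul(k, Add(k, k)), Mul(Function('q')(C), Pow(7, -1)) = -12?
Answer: -22270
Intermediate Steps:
Function('q')(C) = -84 (Function('q')(C) = Mul(7, -12) = -84)
Function('m')(k) = Mul(-8, Pow(k, 2)) (Function('m')(k) = Mul(-4, Mul(k, Add(k, k))) = Mul(-4, Mul(k, Mul(2, k))) = Mul(-4, Mul(2, Pow(k, 2))) = Mul(-8, Pow(k, 2)))
Function('L')(o) = Pow(o, 2)
Function('f')(F) = 9 (Function('f')(F) = Pow(-3, 2) = 9)
Mul(Add(254, Function('q')(-6)), Add(Add(Function('f')(Function('m')(-3)), Mul(-1, 131)), Mul(-1, 9))) = Mul(Add(254, -84), Add(Add(9, Mul(-1, 131)), Mul(-1, 9))) = Mul(170, Add(Add(9, -131), -9)) = Mul(170, Add(-122, -9)) = Mul(170, -131) = -22270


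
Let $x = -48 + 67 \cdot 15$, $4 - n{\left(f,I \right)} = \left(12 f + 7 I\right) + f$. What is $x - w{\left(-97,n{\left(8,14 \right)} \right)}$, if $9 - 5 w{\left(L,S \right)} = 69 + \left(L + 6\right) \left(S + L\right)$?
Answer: $6338$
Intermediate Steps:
$n{\left(f,I \right)} = 4 - 13 f - 7 I$ ($n{\left(f,I \right)} = 4 - \left(\left(12 f + 7 I\right) + f\right) = 4 - \left(\left(7 I + 12 f\right) + f\right) = 4 - \left(7 I + 13 f\right) = 4 - 13 f - 7 I$)
$w{\left(L,S \right)} = -12 - \frac{\left(6 + L\right) \left(L + S\right)}{5}$ ($w{\left(L,S \right)} = \frac{9}{5} - \frac{69 + \left(L + 6\right) \left(S + L\right)}{5} = \frac{9}{5} - \frac{69 + \left(6 + L\right) \left(L + S\right)}{5} = \frac{9}{5} - \left(\frac{69}{5} + \frac{\left(6 + L\right) \left(L + S\right)}{5}\right) = -12 - \frac{\left(6 + L\right) \left(L + S\right)}{5}$)
$x = 957$ ($x = -48 + 1005 = 957$)
$x - w{\left(-97,n{\left(8,14 \right)} \right)} = 957 - \left(-12 - - \frac{582}{5} - \frac{6 \left(4 - 104 - 98\right)}{5} - \frac{\left(-97\right)^{2}}{5} - - \frac{97 \left(4 - 104 - 98\right)}{5}\right) = 957 - \left(-12 + \frac{582}{5} - \frac{6 \left(4 - 104 - 98\right)}{5} - \frac{9409}{5} - - \frac{97 \left(4 - 104 - 98\right)}{5}\right) = 957 - \left(-12 + \frac{582}{5} - - \frac{1188}{5} - \frac{9409}{5} - \left(- \frac{97}{5}\right) \left(-198\right)\right) = 957 - \left(-12 + \frac{582}{5} + \frac{1188}{5} - \frac{9409}{5} - \frac{19206}{5}\right) = 957 - -5381 = 957 + 5381 = 6338$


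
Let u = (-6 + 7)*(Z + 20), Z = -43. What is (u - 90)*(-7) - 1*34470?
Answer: -33679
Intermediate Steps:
u = -23 (u = (-6 + 7)*(-43 + 20) = 1*(-23) = -23)
(u - 90)*(-7) - 1*34470 = (-23 - 90)*(-7) - 1*34470 = -113*(-7) - 34470 = 791 - 34470 = -33679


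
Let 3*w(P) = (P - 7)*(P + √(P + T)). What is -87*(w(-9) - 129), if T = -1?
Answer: 7047 + 464*I*√10 ≈ 7047.0 + 1467.3*I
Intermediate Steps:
w(P) = (-7 + P)*(P + √(-1 + P))/3 (w(P) = ((P - 7)*(P + √(P - 1)))/3 = ((-7 + P)*(P + √(-1 + P)))/3 = (-7 + P)*(P + √(-1 + P))/3)
-87*(w(-9) - 129) = -87*((-7/3*(-9) - 7*√(-1 - 9)/3 + (⅓)*(-9)² + (⅓)*(-9)*√(-1 - 9)) - 129) = -87*((21 - 7*I*√10/3 + (⅓)*81 + (⅓)*(-9)*√(-10)) - 129) = -87*((21 - 7*I*√10/3 + 27 + (⅓)*(-9)*(I*√10)) - 129) = -87*((21 - 7*I*√10/3 + 27 - 3*I*√10) - 129) = -87*((48 - 16*I*√10/3) - 129) = -87*(-81 - 16*I*√10/3) = 7047 + 464*I*√10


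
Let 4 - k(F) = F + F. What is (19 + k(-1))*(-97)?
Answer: -2425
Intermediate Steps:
k(F) = 4 - 2*F (k(F) = 4 - (F + F) = 4 - 2*F)
(19 + k(-1))*(-97) = (19 + (4 - 2*(-1)))*(-97) = (19 + (4 + 2))*(-97) = (19 + 6)*(-97) = 25*(-97) = -2425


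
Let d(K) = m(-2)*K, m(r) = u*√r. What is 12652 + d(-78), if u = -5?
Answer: 12652 + 390*I*√2 ≈ 12652.0 + 551.54*I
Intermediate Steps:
m(r) = -5*√r
d(K) = -5*I*K*√2 (d(K) = (-5*I*√2)*K = -5*I*K*√2)
12652 + d(-78) = 12652 - 5*I*(-78)*√2 = 12652 + 390*I*√2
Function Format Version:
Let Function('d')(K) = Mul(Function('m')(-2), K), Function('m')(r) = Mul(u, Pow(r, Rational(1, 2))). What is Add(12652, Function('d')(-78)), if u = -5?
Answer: Add(12652, Mul(390, I, Pow(2, Rational(1, 2)))) ≈ Add(12652., Mul(551.54, I))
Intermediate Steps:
Function('m')(r) = Mul(-5, Pow(r, Rational(1, 2)))
Function('d')(K) = Mul(-5, I, K, Pow(2, Rational(1, 2))) (Function('d')(K) = Mul(Mul(-5, Pow(-2, Rational(1, 2))), K) = Mul(Mul(-5, Mul(I, Pow(2, Rational(1, 2)))), K) = Mul(Mul(-5, I, Pow(2, Rational(1, 2))), K) = Mul(-5, I, K, Pow(2, Rational(1, 2))))
Add(12652, Function('d')(-78)) = Add(12652, Mul(-5, I, -78, Pow(2, Rational(1, 2)))) = Add(12652, Mul(390, I, Pow(2, Rational(1, 2))))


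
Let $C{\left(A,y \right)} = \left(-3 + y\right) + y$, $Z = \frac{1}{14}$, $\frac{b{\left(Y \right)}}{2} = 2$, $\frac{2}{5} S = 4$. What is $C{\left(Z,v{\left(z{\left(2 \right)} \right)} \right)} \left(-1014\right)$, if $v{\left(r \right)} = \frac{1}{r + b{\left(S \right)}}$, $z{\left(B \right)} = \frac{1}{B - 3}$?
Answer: $2366$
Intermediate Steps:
$S = 10$ ($S = \frac{5}{2} \cdot 4 = 10$)
$b{\left(Y \right)} = 4$ ($b{\left(Y \right)} = 2 \cdot 2 = 4$)
$Z = \frac{1}{14} \approx 0.071429$
$z{\left(B \right)} = \frac{1}{-3 + B}$
$v{\left(r \right)} = \frac{1}{4 + r}$ ($v{\left(r \right)} = \frac{1}{r + 4} = \frac{1}{4 + r}$)
$C{\left(A,y \right)} = -3 + 2 y$
$C{\left(Z,v{\left(z{\left(2 \right)} \right)} \right)} \left(-1014\right) = \left(-3 + \frac{2}{4 + \frac{1}{-3 + 2}}\right) \left(-1014\right) = \left(-3 + \frac{2}{4 + \frac{1}{-1}}\right) \left(-1014\right) = \left(-3 + \frac{2}{4 - 1}\right) \left(-1014\right) = \left(-3 + \frac{2}{3}\right) \left(-1014\right) = \left(- \frac{7}{3}\right) \left(-1014\right) = 2366$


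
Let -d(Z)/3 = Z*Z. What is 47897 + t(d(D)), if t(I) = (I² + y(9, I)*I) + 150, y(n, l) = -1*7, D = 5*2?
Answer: 140147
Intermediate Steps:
D = 10
d(Z) = -3*Z² (d(Z) = -3*Z*Z = -3*Z²)
y(n, l) = -7
t(I) = 150 + I² - 7*I (t(I) = (I² - 7*I) + 150 = 150 + I² - 7*I)
47897 + t(d(D)) = 47897 + (150 + (-3*10²)² - (-21)*10²) = 47897 + (150 + (-3*100)² - (-21)*100) = 47897 + (150 + (-300)² - 7*(-300)) = 47897 + (150 + 90000 + 2100) = 47897 + 92250 = 140147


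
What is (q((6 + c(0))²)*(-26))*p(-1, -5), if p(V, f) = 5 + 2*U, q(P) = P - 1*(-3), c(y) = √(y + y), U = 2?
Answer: -9126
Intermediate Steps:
c(y) = √2*√y (c(y) = √(2*y) = √2*√y)
q(P) = 3 + P (q(P) = P + 3 = 3 + P)
p(V, f) = 9 (p(V, f) = 5 + 2*2 = 5 + 4 = 9)
(q((6 + c(0))²)*(-26))*p(-1, -5) = ((3 + (6 + √2*√0)²)*(-26))*9 = ((3 + (6 + √2*0)²)*(-26))*9 = ((3 + (6 + 0)²)*(-26))*9 = ((3 + 6²)*(-26))*9 = ((3 + 36)*(-26))*9 = (39*(-26))*9 = -1014*9 = -9126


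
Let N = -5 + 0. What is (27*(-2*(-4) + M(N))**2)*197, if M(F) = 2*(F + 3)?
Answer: 85104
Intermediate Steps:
N = -5
M(F) = 6 + 2*F (M(F) = 2*(3 + F) = 6 + 2*F)
(27*(-2*(-4) + M(N))**2)*197 = (27*(-2*(-4) + (6 + 2*(-5)))**2)*197 = (27*(8 + (6 - 10))**2)*197 = (27*(8 - 4)**2)*197 = (27*4**2)*197 = (27*16)*197 = 432*197 = 85104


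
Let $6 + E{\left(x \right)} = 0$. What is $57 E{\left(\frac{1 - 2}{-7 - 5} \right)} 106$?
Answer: $-36252$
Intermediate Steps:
$E{\left(x \right)} = -6$ ($E{\left(x \right)} = -6 + 0 = -6$)
$57 E{\left(\frac{1 - 2}{-7 - 5} \right)} 106 = 57 \left(-6\right) 106 = \left(-342\right) 106 = -36252$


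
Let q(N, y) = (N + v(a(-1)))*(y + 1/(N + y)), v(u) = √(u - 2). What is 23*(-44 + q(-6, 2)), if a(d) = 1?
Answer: -2507/2 + 161*I/4 ≈ -1253.5 + 40.25*I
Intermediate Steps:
v(u) = √(-2 + u)
q(N, y) = (I + N)*(y + 1/(N + y)) (q(N, y) = (N + √(-2 + 1))*(y + 1/(N + y)) = (N + √(-1))*(y + 1/(N + y)) = (N + I)*(y + 1/(N + y)) = (I + N)*(y + 1/(N + y)))
23*(-44 + q(-6, 2)) = 23*(-44 + (I - 6 + I*2² - 6*2² + 2*(-6)² + I*(-6)*2)/(-6 + 2)) = 23*(-44 + (I - 6 + I*4 - 6*4 + 2*36 - 12*I)/(-4)) = 23*(-44 - (I - 6 + 4*I - 24 + 72 - 12*I)/4) = 23*(-44 - (42 - 7*I)/4) = 23*(-44 + (-21/2 + 7*I/4)) = 23*(-109/2 + 7*I/4) = -2507/2 + 161*I/4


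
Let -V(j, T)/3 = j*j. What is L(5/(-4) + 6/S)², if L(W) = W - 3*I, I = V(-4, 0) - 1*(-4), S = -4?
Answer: 267289/16 ≈ 16706.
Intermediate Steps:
V(j, T) = -3*j² (V(j, T) = -3*j*j = -3*j²)
I = -44 (I = -3*(-4)² - 1*(-4) = -3*16 + 4 = -48 + 4 = -44)
L(W) = 132 + W (L(W) = W - 3*(-44) = W + 132 = 132 + W)
L(5/(-4) + 6/S)² = (132 + (5/(-4) + 6/(-4)))² = (132 + (5*(-¼) + 6*(-¼)))² = (132 + (-5/4 - 3/2))² = (132 - 11/4)² = (517/4)² = 267289/16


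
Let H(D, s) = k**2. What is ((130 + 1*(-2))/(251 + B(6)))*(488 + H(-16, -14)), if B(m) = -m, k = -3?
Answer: 9088/35 ≈ 259.66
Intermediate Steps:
H(D, s) = 9 (H(D, s) = (-3)**2 = 9)
((130 + 1*(-2))/(251 + B(6)))*(488 + H(-16, -14)) = ((130 + 1*(-2))/(251 - 1*6))*(488 + 9) = ((130 - 2)/(251 - 6))*497 = (128/245)*497 = 9088/35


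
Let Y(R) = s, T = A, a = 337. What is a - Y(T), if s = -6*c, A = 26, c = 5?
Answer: 367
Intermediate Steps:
T = 26
s = -30 (s = -6*5 = -30)
Y(R) = -30
a - Y(T) = 337 - 1*(-30) = 337 + 30 = 367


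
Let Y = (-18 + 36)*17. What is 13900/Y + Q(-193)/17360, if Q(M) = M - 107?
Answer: 6030305/132804 ≈ 45.408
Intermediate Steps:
Y = 306 (Y = 18*17 = 306)
Q(M) = -107 + M
13900/Y + Q(-193)/17360 = 13900/306 + (-107 - 193)/17360 = 13900*(1/306) - 300*1/17360 = 6950/153 - 15/868 = 6030305/132804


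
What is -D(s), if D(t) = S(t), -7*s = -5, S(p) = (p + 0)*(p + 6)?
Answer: -235/49 ≈ -4.7959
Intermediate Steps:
S(p) = p*(6 + p)
s = 5/7 (s = -1/7*(-5) = 5/7 ≈ 0.71429)
D(t) = t*(6 + t)
-D(s) = -5*(6 + 5/7)/7 = -5*47/(7*7) = -1*235/49 = -235/49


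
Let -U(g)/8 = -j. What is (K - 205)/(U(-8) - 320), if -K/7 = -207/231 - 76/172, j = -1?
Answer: 92535/155144 ≈ 0.59645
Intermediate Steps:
K = 4430/473 (K = -7*(-207/231 - 76/172) = -7*(-207*1/231 - 76*1/172) = -7*(-69/77 - 19/43) = -7*(-4430/3311) = 4430/473 ≈ 9.3658)
U(g) = -8 (U(g) = -(-8)*(-1) = -8*1 = -8)
(K - 205)/(U(-8) - 320) = (4430/473 - 205)/(-8 - 320) = -92535/473/(-328) = -92535/473*(-1/328) = 92535/155144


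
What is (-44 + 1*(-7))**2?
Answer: 2601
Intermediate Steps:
(-44 + 1*(-7))**2 = (-44 - 7)**2 = (-51)**2 = 2601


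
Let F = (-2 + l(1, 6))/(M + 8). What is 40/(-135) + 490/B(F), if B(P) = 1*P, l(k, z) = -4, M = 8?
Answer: -35288/27 ≈ -1307.0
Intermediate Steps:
F = -3/8 (F = (-2 - 4)/(8 + 8) = -6/16 = -6*1/16 = -3/8 ≈ -0.37500)
B(P) = P
40/(-135) + 490/B(F) = 40/(-135) + 490/(-3/8) = 40*(-1/135) + 490*(-8/3) = -8/27 - 3920/3 = -35288/27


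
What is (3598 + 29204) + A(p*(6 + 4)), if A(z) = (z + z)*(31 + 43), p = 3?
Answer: 37242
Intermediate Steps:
A(z) = 148*z (A(z) = (2*z)*74 = 148*z)
(3598 + 29204) + A(p*(6 + 4)) = (3598 + 29204) + 148*(3*(6 + 4)) = 32802 + 148*(3*10) = 32802 + 148*30 = 32802 + 4440 = 37242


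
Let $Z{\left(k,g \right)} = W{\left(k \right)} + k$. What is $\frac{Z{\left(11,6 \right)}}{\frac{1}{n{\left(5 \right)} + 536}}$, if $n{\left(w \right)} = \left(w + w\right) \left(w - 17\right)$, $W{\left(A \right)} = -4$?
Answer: $2912$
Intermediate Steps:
$Z{\left(k,g \right)} = -4 + k$
$n{\left(w \right)} = 2 w \left(-17 + w\right)$
$\frac{Z{\left(11,6 \right)}}{\frac{1}{n{\left(5 \right)} + 536}} = \frac{-4 + 11}{\frac{1}{2 \cdot 5 \left(-17 + 5\right) + 536}} = \frac{7}{\frac{1}{2 \cdot 5 \left(-12\right) + 536}} = \frac{7}{\frac{1}{-120 + 536}} = \frac{7}{\frac{1}{416}} = 7 \frac{1}{\frac{1}{416}} = 7 \cdot 416 = 2912$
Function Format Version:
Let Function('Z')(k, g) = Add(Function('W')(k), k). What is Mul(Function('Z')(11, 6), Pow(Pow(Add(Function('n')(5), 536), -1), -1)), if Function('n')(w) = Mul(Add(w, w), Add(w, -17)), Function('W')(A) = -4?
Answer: 2912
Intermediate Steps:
Function('Z')(k, g) = Add(-4, k)
Function('n')(w) = Mul(2, w, Add(-17, w)) (Function('n')(w) = Mul(Mul(2, w), Add(-17, w)) = Mul(2, w, Add(-17, w)))
Mul(Function('Z')(11, 6), Pow(Pow(Add(Function('n')(5), 536), -1), -1)) = Mul(Add(-4, 11), Pow(Pow(Add(Mul(2, 5, Add(-17, 5)), 536), -1), -1)) = Mul(7, Pow(Pow(Add(Mul(2, 5, -12), 536), -1), -1)) = Mul(7, Pow(Pow(Add(-120, 536), -1), -1)) = Mul(7, Pow(Pow(416, -1), -1)) = Mul(7, Pow(Rational(1, 416), -1)) = Mul(7, 416) = 2912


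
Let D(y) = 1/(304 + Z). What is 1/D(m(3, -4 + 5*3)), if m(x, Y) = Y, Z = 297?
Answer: 601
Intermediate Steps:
D(y) = 1/601 (D(y) = 1/(304 + 297) = 1/601)
1/D(m(3, -4 + 5*3)) = 1/(1/601) = 601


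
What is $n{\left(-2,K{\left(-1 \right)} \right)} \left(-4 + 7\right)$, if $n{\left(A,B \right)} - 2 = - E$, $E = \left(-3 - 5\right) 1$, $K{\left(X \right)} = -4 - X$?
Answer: $30$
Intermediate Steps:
$E = -8$ ($E = \left(-3 - 5\right) 1 = \left(-8\right) 1 = -8$)
$n{\left(A,B \right)} = 10$ ($n{\left(A,B \right)} = 2 - -8 = 2 + 8 = 10$)
$n{\left(-2,K{\left(-1 \right)} \right)} \left(-4 + 7\right) = 10 \left(-4 + 7\right) = 10 \cdot 3 = 30$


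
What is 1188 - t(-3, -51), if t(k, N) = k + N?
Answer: 1242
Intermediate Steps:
t(k, N) = N + k
1188 - t(-3, -51) = 1188 - (-51 - 3) = 1188 - 1*(-54) = 1188 + 54 = 1242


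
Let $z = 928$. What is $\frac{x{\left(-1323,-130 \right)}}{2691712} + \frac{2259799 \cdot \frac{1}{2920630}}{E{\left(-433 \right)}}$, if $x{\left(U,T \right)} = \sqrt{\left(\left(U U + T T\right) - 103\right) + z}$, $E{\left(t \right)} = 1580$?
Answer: $\frac{2259799}{4614595400} + \frac{\sqrt{1768054}}{2691712} \approx 0.0009837$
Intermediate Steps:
$x{\left(U,T \right)} = \sqrt{825 + T^{2} + U^{2}}$ ($x{\left(U,T \right)} = \sqrt{\left(\left(U U + T T\right) - 103\right) + 928} = \sqrt{\left(\left(U^{2} + T^{2}\right) - 103\right) + 928} = \sqrt{\left(\left(T^{2} + U^{2}\right) - 103\right) + 928} = \sqrt{\left(-103 + T^{2} + U^{2}\right) + 928} = \sqrt{825 + T^{2} + U^{2}}$)
$\frac{x{\left(-1323,-130 \right)}}{2691712} + \frac{2259799 \cdot \frac{1}{2920630}}{E{\left(-433 \right)}} = \frac{\sqrt{825 + \left(-130\right)^{2} + \left(-1323\right)^{2}}}{2691712} + \frac{2259799 \cdot \frac{1}{2920630}}{1580} = \sqrt{825 + 16900 + 1750329} \cdot \frac{1}{2691712} + 2259799 \cdot \frac{1}{2920630} \cdot \frac{1}{1580} = \sqrt{1768054} \cdot \frac{1}{2691712} + \frac{2259799}{2920630} \cdot \frac{1}{1580} = \frac{\sqrt{1768054}}{2691712} + \frac{2259799}{4614595400} = \frac{2259799}{4614595400} + \frac{\sqrt{1768054}}{2691712}$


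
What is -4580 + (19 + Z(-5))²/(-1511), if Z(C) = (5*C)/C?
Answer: -6920956/1511 ≈ -4580.4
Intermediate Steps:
Z(C) = 5
-4580 + (19 + Z(-5))²/(-1511) = -4580 + (19 + 5)²/(-1511) = -4580 + 24²*(-1/1511) = -4580 + 576*(-1/1511) = -4580 - 576/1511 = -6920956/1511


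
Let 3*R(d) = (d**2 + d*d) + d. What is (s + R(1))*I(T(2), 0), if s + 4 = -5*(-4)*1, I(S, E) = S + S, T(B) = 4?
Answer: 136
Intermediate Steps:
R(d) = d/3 + 2*d**2/3 (R(d) = ((d**2 + d*d) + d)/3 = ((d**2 + d**2) + d)/3 = (2*d**2 + d)/3 = (d + 2*d**2)/3 = d/3 + 2*d**2/3)
I(S, E) = 2*S
s = 16 (s = -4 - 5*(-4)*1 = -4 + 20*1 = -4 + 20 = 16)
(s + R(1))*I(T(2), 0) = (16 + (1/3)*1*(1 + 2*1))*(2*4) = (16 + (1/3)*1*(1 + 2))*8 = (16 + (1/3)*1*3)*8 = (16 + 1)*8 = 17*8 = 136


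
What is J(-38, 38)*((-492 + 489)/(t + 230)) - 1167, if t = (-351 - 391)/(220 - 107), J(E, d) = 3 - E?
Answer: -9826105/8416 ≈ -1167.6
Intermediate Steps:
t = -742/113 ≈ -6.5664
J(-38, 38)*((-492 + 489)/(t + 230)) - 1167 = (3 - 1*(-38))*((-492 + 489)/(-742/113 + 230)) - 1167 = (3 + 38)*(-3/25248/113) - 1167 = 41*(-3*113/25248) - 1167 = 41*(-113/8416) - 1167 = -4633/8416 - 1167 = -9826105/8416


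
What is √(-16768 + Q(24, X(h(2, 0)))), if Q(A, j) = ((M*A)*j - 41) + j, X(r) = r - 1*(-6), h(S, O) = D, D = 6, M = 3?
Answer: I*√15933 ≈ 126.23*I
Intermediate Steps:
h(S, O) = 6
X(r) = 6 + r (X(r) = r + 6 = 6 + r)
Q(A, j) = -41 + j + 3*A*j (Q(A, j) = ((3*A)*j - 41) + j = (3*A*j - 41) + j = (-41 + 3*A*j) + j = -41 + j + 3*A*j)
√(-16768 + Q(24, X(h(2, 0)))) = √(-16768 + (-41 + (6 + 6) + 3*24*(6 + 6))) = √(-16768 + (-41 + 12 + 3*24*12)) = √(-16768 + (-41 + 12 + 864)) = √(-16768 + 835) = √(-15933) = I*√15933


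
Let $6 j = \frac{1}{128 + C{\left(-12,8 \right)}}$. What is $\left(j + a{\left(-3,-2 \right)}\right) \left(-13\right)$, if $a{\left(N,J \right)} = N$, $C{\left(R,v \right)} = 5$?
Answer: $\frac{31109}{798} \approx 38.984$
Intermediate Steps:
$j = \frac{1}{798}$ ($j = \frac{1}{6 \left(128 + 5\right)} = \frac{1}{6 \cdot 133} = \frac{1}{6} \cdot \frac{1}{133} = \frac{1}{798} \approx 0.0012531$)
$\left(j + a{\left(-3,-2 \right)}\right) \left(-13\right) = \left(\frac{1}{798} - 3\right) \left(-13\right) = \left(- \frac{2393}{798}\right) \left(-13\right) = \frac{31109}{798}$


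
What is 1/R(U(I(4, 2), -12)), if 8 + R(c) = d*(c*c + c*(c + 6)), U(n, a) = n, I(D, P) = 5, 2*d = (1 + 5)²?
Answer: 1/1432 ≈ 0.00069832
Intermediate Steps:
d = 18 (d = (1 + 5)²/2 = (½)*6² = (½)*36 = 18)
R(c) = -8 + 18*c² + 18*c*(6 + c) (R(c) = -8 + 18*(c*c + c*(c + 6)) = -8 + 18*(c² + c*(6 + c)) = -8 + (18*c² + 18*c*(6 + c)) = -8 + 18*c² + 18*c*(6 + c))
1/R(U(I(4, 2), -12)) = 1/(-8 + 36*5² + 108*5) = 1/(-8 + 36*25 + 540) = 1/(-8 + 900 + 540) = 1/1432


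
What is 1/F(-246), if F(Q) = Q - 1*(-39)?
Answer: -1/207 ≈ -0.0048309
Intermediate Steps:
F(Q) = 39 + Q (F(Q) = Q + 39 = 39 + Q)
1/F(-246) = 1/(39 - 246) = 1/(-207) = -1/207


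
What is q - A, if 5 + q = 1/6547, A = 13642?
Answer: -89346908/6547 ≈ -13647.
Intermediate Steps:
q = -32734/6547 (q = -5 + 1/6547 = -32734/6547 ≈ -4.9998)
q - A = -32734/6547 - 1*13642 = -32734/6547 - 13642 = -89346908/6547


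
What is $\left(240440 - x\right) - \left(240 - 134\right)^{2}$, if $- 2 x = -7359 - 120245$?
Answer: $165402$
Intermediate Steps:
$x = 63802$ ($x = - \frac{-7359 - 120245}{2} = \left(- \frac{1}{2}\right) \left(-127604\right) = 63802$)
$\left(240440 - x\right) - \left(240 - 134\right)^{2} = \left(240440 - 63802\right) - \left(240 - 134\right)^{2} = \left(240440 - 63802\right) - 106^{2} = 176638 - 11236 = 165402$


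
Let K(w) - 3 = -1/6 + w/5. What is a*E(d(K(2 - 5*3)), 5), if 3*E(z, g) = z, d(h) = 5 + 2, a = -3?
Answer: -7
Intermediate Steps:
K(w) = 17/6 + w/5 (K(w) = 3 + (-1/6 + w/5) = 3 + (-1*⅙ + w*(⅕)) = 3 + (-⅙ + w/5) = 17/6 + w/5)
d(h) = 7
E(z, g) = z/3
a*E(d(K(2 - 5*3)), 5) = -7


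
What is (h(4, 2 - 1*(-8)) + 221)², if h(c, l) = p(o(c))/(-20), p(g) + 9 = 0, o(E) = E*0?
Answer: 19616041/400 ≈ 49040.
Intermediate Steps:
o(E) = 0
p(g) = -9 (p(g) = -9 + 0 = -9)
h(c, l) = 9/20 (h(c, l) = -9/(-20) = -9*(-1/20) = 9/20)
(h(4, 2 - 1*(-8)) + 221)² = (9/20 + 221)² = (4429/20)² = 19616041/400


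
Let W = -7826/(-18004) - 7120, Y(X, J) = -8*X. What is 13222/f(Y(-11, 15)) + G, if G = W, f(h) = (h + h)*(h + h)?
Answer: -6445269301/905344 ≈ -7119.1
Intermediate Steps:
f(h) = 4*h² (f(h) = (2*h)*(2*h) = 4*h²)
W = -9155761/1286 (W = -7826*(-1/18004) - 7120 = 559/1286 - 7120 = -9155761/1286 ≈ -7119.6)
G = -9155761/1286 ≈ -7119.6
13222/f(Y(-11, 15)) + G = 13222/((4*(-8*(-11))²)) - 9155761/1286 = 13222/((4*88²)) - 9155761/1286 = 13222/((4*7744)) - 9155761/1286 = 13222/30976 - 9155761/1286 = 13222*(1/30976) - 9155761/1286 = 601/1408 - 9155761/1286 = -6445269301/905344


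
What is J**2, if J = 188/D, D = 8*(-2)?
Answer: 2209/16 ≈ 138.06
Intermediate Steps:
D = -16
J = -47/4 (J = 188/(-16) = 188*(-1/16) = -47/4 ≈ -11.750)
J**2 = (-47/4)**2 = 2209/16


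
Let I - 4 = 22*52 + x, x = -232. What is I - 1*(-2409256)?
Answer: 2410172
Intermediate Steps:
I = 916 (I = 4 + (22*52 - 232) = 4 + (1144 - 232) = 4 + 912 = 916)
I - 1*(-2409256) = 916 - 1*(-2409256) = 916 + 2409256 = 2410172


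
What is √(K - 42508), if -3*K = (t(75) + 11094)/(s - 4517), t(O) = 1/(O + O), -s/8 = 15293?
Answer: I*√12565305858063822/543690 ≈ 206.17*I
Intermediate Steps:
s = -122344 (s = -8*15293 = -122344)
t(O) = 1/(2*O)
K = 1664101/57087450 (K = -((½)/75 + 11094)/(3*(-122344 - 4517)) = -((½)*(1/75) + 11094)/(3*(-126861)) = -(1/150 + 11094)*(-1)/(3*126861) = -1664101*(-1)/(450*126861) = -⅓*(-1664101/19029150) = 1664101/57087450 ≈ 0.029150)
√(K - 42508) = √(1664101/57087450 - 42508) = √(-2426671660499/57087450) = I*√12565305858063822/543690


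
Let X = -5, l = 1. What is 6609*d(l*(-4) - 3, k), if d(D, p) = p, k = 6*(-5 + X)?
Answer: -396540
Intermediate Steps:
k = -60 (k = 6*(-5 - 5) = 6*(-10) = -60)
6609*d(l*(-4) - 3, k) = 6609*(-60) = -396540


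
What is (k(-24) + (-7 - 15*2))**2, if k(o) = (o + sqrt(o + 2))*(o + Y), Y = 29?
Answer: 24099 - 1570*I*sqrt(22) ≈ 24099.0 - 7364.0*I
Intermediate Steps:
k(o) = (29 + o)*(o + sqrt(2 + o)) (k(o) = (o + sqrt(o + 2))*(o + 29) = (o + sqrt(2 + o))*(29 + o) = (29 + o)*(o + sqrt(2 + o)))
(k(-24) + (-7 - 15*2))**2 = (((-24)**2 + 29*(-24) + 29*sqrt(2 - 24) - 24*sqrt(2 - 24)) + (-7 - 15*2))**2 = ((576 - 696 + 29*sqrt(-22) - 24*I*sqrt(22)) + (-7 - 30))**2 = ((576 - 696 + 29*(I*sqrt(22)) - 24*I*sqrt(22)) - 37)**2 = ((576 - 696 + 29*I*sqrt(22) - 24*I*sqrt(22)) - 37)**2 = ((-120 + 5*I*sqrt(22)) - 37)**2 = (-157 + 5*I*sqrt(22))**2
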